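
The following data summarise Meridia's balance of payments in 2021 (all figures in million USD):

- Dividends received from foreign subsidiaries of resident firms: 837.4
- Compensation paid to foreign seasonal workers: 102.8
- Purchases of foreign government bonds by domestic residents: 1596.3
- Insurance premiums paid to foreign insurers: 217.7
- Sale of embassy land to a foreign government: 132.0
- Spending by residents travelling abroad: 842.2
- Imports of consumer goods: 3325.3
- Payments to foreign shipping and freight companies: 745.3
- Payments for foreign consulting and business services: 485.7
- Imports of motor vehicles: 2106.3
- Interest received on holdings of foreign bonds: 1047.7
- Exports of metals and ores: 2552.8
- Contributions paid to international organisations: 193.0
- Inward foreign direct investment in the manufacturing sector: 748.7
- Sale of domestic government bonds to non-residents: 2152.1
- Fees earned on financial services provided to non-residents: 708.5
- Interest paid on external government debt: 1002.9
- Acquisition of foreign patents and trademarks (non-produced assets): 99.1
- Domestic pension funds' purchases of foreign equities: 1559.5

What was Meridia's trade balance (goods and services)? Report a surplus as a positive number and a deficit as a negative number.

Goods: -3325.3 + 2552.8 - 2106.3 = -2878.8
Services: -485.7 - 745.3 - 217.7 - 842.2 + 708.5 = -1582.4
Trade balance = -2878.8 + (-1582.4) = -4461.2
(Excluded from the trade balance — primary income: dividends received from foreign subsidiaries of resident firms 837.4, compensation paid to foreign seasonal workers 102.8, interest received on holdings of foreign bonds 1047.7, interest paid on external government debt 1002.9; financial account: purchases of foreign government bonds by domestic residents 1596.3, inward foreign direct investment in the manufacturing sector 748.7, sale of domestic government bonds to non-residents 2152.1, domestic pension funds' purchases of foreign equities 1559.5; capital account: sale of embassy land to a foreign government 132.0, acquisition of foreign patents and trademarks (non-produced assets) 99.1; secondary income: contributions paid to international organisations 193.0.)

-4461.2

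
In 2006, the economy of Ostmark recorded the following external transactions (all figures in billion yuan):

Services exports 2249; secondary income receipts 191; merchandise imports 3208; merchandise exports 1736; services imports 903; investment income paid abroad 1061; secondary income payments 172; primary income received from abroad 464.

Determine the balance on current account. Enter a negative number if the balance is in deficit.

Goods balance = 1736 - 3208 = -1472
Services balance = 2249 - 903 = 1346
Trade balance (goods + services) = -1472 + 1346 = -126
Net primary income = 464 - 1061 = -597
Net secondary income = 191 - 172 = 19
Current account = -126 + (-597) + 19 = -704

-704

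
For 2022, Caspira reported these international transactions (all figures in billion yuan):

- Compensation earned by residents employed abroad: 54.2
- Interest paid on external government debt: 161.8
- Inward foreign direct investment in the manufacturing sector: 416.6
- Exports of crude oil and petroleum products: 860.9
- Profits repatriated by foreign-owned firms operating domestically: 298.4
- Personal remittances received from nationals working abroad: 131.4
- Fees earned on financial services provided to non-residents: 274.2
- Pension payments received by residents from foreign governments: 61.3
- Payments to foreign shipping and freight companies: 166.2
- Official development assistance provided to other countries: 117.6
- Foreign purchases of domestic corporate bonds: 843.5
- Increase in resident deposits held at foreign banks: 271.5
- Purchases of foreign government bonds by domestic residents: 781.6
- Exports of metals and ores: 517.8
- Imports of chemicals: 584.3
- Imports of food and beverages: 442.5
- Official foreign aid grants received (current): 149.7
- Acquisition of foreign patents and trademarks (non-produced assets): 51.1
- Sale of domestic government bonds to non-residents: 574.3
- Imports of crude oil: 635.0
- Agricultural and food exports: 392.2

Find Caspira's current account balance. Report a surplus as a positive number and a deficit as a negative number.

Goods: 392.2 + 860.9 + 517.8 - 584.3 - 635.0 - 442.5 = 109.1
Services: -166.2 + 274.2 = 108.0
Primary income: -161.8 + 54.2 - 298.4 = -406.0
Secondary income: 61.3 + 131.4 - 117.6 + 149.7 = 224.8
Current account = 109.1 + 108.0 + (-406.0) + 224.8 = 35.9
(Excluded from the current account — financial account: inward foreign direct investment in the manufacturing sector 416.6, foreign purchases of domestic corporate bonds 843.5, increase in resident deposits held at foreign banks 271.5, purchases of foreign government bonds by domestic residents 781.6, sale of domestic government bonds to non-residents 574.3; capital account: acquisition of foreign patents and trademarks (non-produced assets) 51.1.)

35.9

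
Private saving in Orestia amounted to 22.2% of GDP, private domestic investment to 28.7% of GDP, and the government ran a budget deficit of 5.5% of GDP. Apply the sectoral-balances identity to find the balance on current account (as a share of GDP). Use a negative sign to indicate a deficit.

By the sectoral-balances identity, CA = (S_private - I) + (T - G).
Private balance = 22.2 - 28.7 = -6.5
Government balance (T - G) = -5.5
CA = -6.5 + (-5.5) = -12.0

-12.0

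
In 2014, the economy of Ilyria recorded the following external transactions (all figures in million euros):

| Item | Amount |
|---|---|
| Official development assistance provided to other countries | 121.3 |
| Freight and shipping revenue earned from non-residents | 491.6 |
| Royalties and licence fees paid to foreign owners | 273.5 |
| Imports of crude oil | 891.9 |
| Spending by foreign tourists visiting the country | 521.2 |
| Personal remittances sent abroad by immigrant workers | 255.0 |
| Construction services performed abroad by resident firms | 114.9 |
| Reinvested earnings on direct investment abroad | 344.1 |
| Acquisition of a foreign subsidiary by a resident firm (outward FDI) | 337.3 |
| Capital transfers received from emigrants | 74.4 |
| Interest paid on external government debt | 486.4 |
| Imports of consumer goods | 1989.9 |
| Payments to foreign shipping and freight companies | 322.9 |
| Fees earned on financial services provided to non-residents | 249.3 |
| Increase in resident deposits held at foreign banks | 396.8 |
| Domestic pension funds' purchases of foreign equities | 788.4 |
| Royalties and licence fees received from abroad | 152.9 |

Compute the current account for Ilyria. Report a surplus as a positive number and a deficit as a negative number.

Goods: -1989.9 - 891.9 = -2881.8
Services: -273.5 + 114.9 + 152.9 + 521.2 - 322.9 + 491.6 + 249.3 = 933.5
Primary income: -486.4 + 344.1 = -142.3
Secondary income: -121.3 - 255.0 = -376.3
Current account = (-2881.8) + 933.5 + (-142.3) + (-376.3) = -2466.9
(Excluded from the current account — financial account: acquisition of a foreign subsidiary by a resident firm (outward FDI) 337.3, increase in resident deposits held at foreign banks 396.8, domestic pension funds' purchases of foreign equities 788.4; capital account: capital transfers received from emigrants 74.4.)

-2466.9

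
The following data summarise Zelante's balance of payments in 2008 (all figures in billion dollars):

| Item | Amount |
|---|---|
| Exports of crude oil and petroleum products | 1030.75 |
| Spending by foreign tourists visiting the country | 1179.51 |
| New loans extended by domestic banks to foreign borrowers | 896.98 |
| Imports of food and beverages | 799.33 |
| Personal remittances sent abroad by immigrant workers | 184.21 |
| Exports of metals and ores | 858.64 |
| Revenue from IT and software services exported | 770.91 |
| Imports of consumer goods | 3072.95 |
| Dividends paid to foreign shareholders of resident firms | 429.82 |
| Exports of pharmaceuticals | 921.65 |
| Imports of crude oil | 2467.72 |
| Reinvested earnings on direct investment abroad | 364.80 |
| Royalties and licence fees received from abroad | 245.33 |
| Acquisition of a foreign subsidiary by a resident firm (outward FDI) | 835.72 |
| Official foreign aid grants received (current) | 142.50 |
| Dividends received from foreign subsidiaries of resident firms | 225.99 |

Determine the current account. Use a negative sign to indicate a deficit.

-1213.95

Goods: -799.33 + 1030.75 - 2467.72 + 858.64 + 921.65 - 3072.95 = -3528.96
Services: 245.33 + 770.91 + 1179.51 = 2195.75
Primary income: -429.82 + 364.80 + 225.99 = 160.97
Secondary income: -184.21 + 142.50 = -41.71
Current account = (-3528.96) + 2195.75 + 160.97 + (-41.71) = -1213.95
(Excluded from the current account — financial account: new loans extended by domestic banks to foreign borrowers 896.98, acquisition of a foreign subsidiary by a resident firm (outward FDI) 835.72.)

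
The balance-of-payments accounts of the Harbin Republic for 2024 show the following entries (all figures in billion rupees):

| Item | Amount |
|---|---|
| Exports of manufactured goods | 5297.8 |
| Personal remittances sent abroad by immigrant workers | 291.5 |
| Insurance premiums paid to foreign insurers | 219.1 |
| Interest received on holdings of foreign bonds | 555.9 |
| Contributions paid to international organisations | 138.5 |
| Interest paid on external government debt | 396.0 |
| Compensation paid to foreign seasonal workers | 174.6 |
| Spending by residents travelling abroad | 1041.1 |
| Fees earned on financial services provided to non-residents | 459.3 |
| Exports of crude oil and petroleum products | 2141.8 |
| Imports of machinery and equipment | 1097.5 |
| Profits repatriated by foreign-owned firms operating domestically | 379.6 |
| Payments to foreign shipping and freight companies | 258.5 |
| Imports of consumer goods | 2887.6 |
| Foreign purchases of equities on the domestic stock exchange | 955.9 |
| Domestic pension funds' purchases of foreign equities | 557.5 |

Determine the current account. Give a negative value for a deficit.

1570.8

Goods: -1097.5 + 2141.8 + 5297.8 - 2887.6 = 3454.5
Services: -219.1 - 1041.1 - 258.5 + 459.3 = -1059.4
Primary income: 555.9 - 396.0 - 174.6 - 379.6 = -394.3
Secondary income: -291.5 - 138.5 = -430.0
Current account = 3454.5 + (-1059.4) + (-394.3) + (-430.0) = 1570.8
(Excluded from the current account — financial account: foreign purchases of equities on the domestic stock exchange 955.9, domestic pension funds' purchases of foreign equities 557.5.)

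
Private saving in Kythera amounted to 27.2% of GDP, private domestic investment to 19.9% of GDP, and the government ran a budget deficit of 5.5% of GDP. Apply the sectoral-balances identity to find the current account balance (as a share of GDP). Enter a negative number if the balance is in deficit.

By the sectoral-balances identity, CA = (S_private - I) + (T - G).
Private balance = 27.2 - 19.9 = 7.3
Government balance (T - G) = -5.5
CA = 7.3 + (-5.5) = 1.8

1.8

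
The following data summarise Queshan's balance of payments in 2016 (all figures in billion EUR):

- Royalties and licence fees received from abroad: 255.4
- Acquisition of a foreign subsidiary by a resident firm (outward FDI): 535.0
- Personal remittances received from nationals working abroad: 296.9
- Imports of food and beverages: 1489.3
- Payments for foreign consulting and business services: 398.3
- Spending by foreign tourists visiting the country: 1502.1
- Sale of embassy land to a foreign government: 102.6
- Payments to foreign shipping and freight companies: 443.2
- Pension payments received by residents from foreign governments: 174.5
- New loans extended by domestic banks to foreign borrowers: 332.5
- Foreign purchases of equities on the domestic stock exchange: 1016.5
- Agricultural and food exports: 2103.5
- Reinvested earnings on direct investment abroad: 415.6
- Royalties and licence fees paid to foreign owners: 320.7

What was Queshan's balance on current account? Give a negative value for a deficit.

2096.5

Goods: -1489.3 + 2103.5 = 614.2
Services: -320.7 + 255.4 - 443.2 - 398.3 + 1502.1 = 595.3
Primary income: 415.6
Secondary income: 174.5 + 296.9 = 471.4
Current account = 614.2 + 595.3 + 415.6 + 471.4 = 2096.5
(Excluded from the current account — financial account: acquisition of a foreign subsidiary by a resident firm (outward FDI) 535.0, new loans extended by domestic banks to foreign borrowers 332.5, foreign purchases of equities on the domestic stock exchange 1016.5; capital account: sale of embassy land to a foreign government 102.6.)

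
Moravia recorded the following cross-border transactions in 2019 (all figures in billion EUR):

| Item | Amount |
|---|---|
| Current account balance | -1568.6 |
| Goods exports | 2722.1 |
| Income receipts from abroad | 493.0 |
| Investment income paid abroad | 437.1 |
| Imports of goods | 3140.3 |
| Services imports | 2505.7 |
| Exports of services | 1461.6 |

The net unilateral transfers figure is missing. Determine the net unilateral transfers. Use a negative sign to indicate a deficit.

-162.2

Current account = goods balance + services balance + net primary income + net secondary income
Sum of the known components = -1406.4
Net unilateral transfers = CA - (known components) = -1568.6 - (-1406.4) = -162.2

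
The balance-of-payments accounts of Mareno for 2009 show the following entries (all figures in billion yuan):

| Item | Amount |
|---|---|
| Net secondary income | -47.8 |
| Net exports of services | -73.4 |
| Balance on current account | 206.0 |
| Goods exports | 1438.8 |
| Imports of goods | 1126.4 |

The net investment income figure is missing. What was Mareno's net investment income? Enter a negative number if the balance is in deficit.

Current account = goods balance + services balance + net primary income + net secondary income
Sum of the known components = 191.2
Net investment income = CA - (known components) = 206.0 - 191.2 = 14.8

14.8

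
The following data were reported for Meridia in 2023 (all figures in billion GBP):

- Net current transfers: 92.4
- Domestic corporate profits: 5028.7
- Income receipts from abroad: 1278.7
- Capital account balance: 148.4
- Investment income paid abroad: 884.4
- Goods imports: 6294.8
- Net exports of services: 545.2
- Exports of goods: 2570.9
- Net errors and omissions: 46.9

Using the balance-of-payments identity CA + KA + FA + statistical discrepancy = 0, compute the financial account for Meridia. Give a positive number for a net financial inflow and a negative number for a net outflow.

2496.7

Goods balance = 2570.9 - 6294.8 = -3723.9
Services balance = 545.2
Trade balance (goods + services) = -3723.9 + 545.2 = -3178.7
Net primary income = 1278.7 - 884.4 = 394.3
Net secondary income = 92.4
Current account = -3178.7 + 394.3 + 92.4 = -2692.0
Financial account = -(-2692.0 + 148.4 + 46.9) = 2496.7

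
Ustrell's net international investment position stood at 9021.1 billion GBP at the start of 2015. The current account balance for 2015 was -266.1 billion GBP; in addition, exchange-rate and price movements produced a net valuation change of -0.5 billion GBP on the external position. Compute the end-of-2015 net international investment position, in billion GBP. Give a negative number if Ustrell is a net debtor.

8754.5

Change in NIIP = current account + net valuation change = -266.1 + (-0.5) = -266.6
End-of-year NIIP = 9021.1 + (-266.6) = 8754.5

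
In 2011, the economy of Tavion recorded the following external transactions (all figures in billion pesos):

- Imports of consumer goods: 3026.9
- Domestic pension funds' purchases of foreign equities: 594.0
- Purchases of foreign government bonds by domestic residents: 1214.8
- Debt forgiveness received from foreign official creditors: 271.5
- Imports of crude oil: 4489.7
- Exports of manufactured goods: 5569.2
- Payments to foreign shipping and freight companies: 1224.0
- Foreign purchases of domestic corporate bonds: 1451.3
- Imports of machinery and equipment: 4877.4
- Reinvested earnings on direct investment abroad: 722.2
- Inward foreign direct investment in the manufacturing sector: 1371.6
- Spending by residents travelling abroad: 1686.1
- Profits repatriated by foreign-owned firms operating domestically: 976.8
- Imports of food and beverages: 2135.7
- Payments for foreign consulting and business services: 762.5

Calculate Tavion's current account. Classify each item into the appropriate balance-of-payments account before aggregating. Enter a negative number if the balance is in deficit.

-12887.7

Goods: -4489.7 + 5569.2 - 2135.7 - 3026.9 - 4877.4 = -8960.5
Services: -1224.0 - 1686.1 - 762.5 = -3672.6
Primary income: -976.8 + 722.2 = -254.6
Current account = (-8960.5) + (-3672.6) + (-254.6) = -12887.7
(Excluded from the current account — financial account: domestic pension funds' purchases of foreign equities 594.0, purchases of foreign government bonds by domestic residents 1214.8, foreign purchases of domestic corporate bonds 1451.3, inward foreign direct investment in the manufacturing sector 1371.6; capital account: debt forgiveness received from foreign official creditors 271.5.)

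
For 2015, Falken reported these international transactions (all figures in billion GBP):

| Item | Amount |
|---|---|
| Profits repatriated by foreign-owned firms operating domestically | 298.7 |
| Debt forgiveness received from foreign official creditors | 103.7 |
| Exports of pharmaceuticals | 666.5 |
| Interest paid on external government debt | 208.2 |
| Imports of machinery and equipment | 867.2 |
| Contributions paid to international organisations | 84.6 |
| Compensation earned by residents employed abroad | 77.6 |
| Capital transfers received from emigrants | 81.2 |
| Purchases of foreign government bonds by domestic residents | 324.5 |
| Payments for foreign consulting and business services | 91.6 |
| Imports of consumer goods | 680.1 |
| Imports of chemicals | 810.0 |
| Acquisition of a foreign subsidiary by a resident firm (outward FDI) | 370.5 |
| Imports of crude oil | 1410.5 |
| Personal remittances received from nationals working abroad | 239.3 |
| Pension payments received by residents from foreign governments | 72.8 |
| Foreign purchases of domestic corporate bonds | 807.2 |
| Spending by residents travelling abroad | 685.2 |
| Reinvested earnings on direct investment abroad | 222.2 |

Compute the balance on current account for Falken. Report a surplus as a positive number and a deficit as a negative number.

Goods: 666.5 - 810.0 - 1410.5 - 867.2 - 680.1 = -3101.3
Services: -685.2 - 91.6 = -776.8
Primary income: -208.2 - 298.7 + 77.6 + 222.2 = -207.1
Secondary income: -84.6 + 72.8 + 239.3 = 227.5
Current account = (-3101.3) + (-776.8) + (-207.1) + 227.5 = -3857.7
(Excluded from the current account — capital account: debt forgiveness received from foreign official creditors 103.7, capital transfers received from emigrants 81.2; financial account: purchases of foreign government bonds by domestic residents 324.5, acquisition of a foreign subsidiary by a resident firm (outward FDI) 370.5, foreign purchases of domestic corporate bonds 807.2.)

-3857.7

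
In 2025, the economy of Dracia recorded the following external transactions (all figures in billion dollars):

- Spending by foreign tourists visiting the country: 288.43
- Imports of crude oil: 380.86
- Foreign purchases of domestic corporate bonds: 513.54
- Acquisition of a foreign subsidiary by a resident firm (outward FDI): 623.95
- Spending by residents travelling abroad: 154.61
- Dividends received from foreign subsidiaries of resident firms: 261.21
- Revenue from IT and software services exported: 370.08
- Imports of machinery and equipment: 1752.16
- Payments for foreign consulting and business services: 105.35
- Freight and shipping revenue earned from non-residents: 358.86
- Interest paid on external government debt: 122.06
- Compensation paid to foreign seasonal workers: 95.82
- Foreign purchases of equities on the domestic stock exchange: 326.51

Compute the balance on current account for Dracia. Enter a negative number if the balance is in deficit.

Goods: -380.86 - 1752.16 = -2133.02
Services: 288.43 - 154.61 + 358.86 + 370.08 - 105.35 = 757.41
Primary income: -122.06 + 261.21 - 95.82 = 43.33
Current account = (-2133.02) + 757.41 + 43.33 = -1332.28
(Excluded from the current account — financial account: foreign purchases of domestic corporate bonds 513.54, acquisition of a foreign subsidiary by a resident firm (outward FDI) 623.95, foreign purchases of equities on the domestic stock exchange 326.51.)

-1332.28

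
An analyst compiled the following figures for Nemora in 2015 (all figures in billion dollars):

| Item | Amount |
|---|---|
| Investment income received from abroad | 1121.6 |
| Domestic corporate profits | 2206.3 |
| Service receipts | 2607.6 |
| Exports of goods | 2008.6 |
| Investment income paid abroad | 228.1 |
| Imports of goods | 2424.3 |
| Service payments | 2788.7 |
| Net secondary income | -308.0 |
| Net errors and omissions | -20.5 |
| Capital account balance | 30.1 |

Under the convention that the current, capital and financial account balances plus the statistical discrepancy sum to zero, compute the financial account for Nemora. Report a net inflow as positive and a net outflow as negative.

Goods balance = 2008.6 - 2424.3 = -415.7
Services balance = 2607.6 - 2788.7 = -181.1
Trade balance (goods + services) = -415.7 + (-181.1) = -596.8
Net primary income = 1121.6 - 228.1 = 893.5
Net secondary income = -308.0
Current account = -596.8 + 893.5 + (-308.0) = -11.3
Financial account = -(-11.3 + 30.1 + (-20.5)) = 1.7

1.7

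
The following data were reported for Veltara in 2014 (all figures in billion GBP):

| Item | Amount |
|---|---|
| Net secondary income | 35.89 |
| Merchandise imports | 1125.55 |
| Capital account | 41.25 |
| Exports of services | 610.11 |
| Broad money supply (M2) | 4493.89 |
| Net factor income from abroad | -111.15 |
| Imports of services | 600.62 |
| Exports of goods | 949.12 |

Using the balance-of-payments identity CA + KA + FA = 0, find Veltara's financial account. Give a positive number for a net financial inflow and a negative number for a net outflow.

200.95

Goods balance = 949.12 - 1125.55 = -176.43
Services balance = 610.11 - 600.62 = 9.49
Trade balance (goods + services) = -176.43 + 9.49 = -166.94
Net primary income = -111.15
Net secondary income = 35.89
Current account = -166.94 + (-111.15) + 35.89 = -242.20
Financial account = -(-242.20 + 41.25) = 200.95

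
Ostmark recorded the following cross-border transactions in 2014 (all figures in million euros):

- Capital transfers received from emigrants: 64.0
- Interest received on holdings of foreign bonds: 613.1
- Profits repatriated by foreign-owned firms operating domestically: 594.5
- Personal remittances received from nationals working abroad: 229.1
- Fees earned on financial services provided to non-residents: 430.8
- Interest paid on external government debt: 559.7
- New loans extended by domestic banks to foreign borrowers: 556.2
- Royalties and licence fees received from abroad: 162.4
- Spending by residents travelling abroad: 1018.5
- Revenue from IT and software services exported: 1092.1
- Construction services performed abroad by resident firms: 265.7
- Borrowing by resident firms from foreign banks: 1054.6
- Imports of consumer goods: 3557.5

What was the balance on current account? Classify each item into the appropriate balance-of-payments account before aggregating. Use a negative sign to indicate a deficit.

Goods: -3557.5
Services: 430.8 + 162.4 + 265.7 + 1092.1 - 1018.5 = 932.5
Primary income: -594.5 + 613.1 - 559.7 = -541.1
Secondary income: 229.1
Current account = (-3557.5) + 932.5 + (-541.1) + 229.1 = -2937.0
(Excluded from the current account — capital account: capital transfers received from emigrants 64.0; financial account: new loans extended by domestic banks to foreign borrowers 556.2, borrowing by resident firms from foreign banks 1054.6.)

-2937.0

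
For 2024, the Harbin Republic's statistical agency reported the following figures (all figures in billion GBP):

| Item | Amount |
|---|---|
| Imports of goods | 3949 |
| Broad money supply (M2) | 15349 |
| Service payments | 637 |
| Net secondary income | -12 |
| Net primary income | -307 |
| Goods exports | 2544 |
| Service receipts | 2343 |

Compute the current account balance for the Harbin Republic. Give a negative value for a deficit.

Goods balance = 2544 - 3949 = -1405
Services balance = 2343 - 637 = 1706
Trade balance (goods + services) = -1405 + 1706 = 301
Net primary income = -307
Net secondary income = -12
Current account = 301 + (-307) + (-12) = -18

-18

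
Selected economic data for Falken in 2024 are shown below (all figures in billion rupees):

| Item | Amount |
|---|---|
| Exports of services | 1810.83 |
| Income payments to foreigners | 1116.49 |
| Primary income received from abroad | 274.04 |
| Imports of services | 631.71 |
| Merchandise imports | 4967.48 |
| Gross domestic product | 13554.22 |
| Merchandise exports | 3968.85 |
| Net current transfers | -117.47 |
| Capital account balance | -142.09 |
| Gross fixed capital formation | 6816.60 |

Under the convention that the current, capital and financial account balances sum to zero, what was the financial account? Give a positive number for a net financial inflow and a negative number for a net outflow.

Goods balance = 3968.85 - 4967.48 = -998.63
Services balance = 1810.83 - 631.71 = 1179.12
Trade balance (goods + services) = -998.63 + 1179.12 = 180.49
Net primary income = 274.04 - 1116.49 = -842.45
Net secondary income = -117.47
Current account = 180.49 + (-842.45) + (-117.47) = -779.43
Financial account = -(-779.43 + (-142.09)) = 921.52

921.52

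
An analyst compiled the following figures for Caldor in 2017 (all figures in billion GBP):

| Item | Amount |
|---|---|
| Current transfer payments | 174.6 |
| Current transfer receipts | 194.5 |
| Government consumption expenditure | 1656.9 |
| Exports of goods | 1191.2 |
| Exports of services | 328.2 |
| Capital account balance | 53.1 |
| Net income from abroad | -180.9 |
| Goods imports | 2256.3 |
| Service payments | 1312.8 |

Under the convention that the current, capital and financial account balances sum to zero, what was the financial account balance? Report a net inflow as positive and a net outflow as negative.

Goods balance = 1191.2 - 2256.3 = -1065.1
Services balance = 328.2 - 1312.8 = -984.6
Trade balance (goods + services) = -1065.1 + (-984.6) = -2049.7
Net primary income = -180.9
Net secondary income = 194.5 - 174.6 = 19.9
Current account = -2049.7 + (-180.9) + 19.9 = -2210.7
Financial account = -(-2210.7 + 53.1) = 2157.6

2157.6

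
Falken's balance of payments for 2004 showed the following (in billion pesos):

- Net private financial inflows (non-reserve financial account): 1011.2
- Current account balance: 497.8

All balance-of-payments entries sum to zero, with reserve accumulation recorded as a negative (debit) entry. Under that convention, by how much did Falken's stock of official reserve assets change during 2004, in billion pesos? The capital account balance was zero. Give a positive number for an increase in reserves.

Official reserve transactions balance = -(497.8 + 1011.2) = -1509.0
An accumulation of reserves is recorded as a debit (negative entry), so the change in the stock of reserves is the negative of that balance.
Change in official reserves = -(-1509.0) = 1509.0

1509.0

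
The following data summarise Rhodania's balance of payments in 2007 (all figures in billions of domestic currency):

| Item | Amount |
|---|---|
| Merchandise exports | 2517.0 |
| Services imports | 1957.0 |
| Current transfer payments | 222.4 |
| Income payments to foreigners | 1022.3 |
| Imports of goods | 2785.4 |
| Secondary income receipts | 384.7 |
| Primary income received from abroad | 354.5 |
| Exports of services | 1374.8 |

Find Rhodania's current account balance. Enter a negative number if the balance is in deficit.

Goods balance = 2517.0 - 2785.4 = -268.4
Services balance = 1374.8 - 1957.0 = -582.2
Trade balance (goods + services) = -268.4 + (-582.2) = -850.6
Net primary income = 354.5 - 1022.3 = -667.8
Net secondary income = 384.7 - 222.4 = 162.3
Current account = -850.6 + (-667.8) + 162.3 = -1356.1

-1356.1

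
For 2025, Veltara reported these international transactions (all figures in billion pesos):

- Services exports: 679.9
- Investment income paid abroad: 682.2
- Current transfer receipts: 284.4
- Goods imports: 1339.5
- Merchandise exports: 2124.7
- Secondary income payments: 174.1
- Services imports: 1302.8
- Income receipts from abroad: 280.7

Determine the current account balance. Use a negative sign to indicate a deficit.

-128.9

Goods balance = 2124.7 - 1339.5 = 785.2
Services balance = 679.9 - 1302.8 = -622.9
Trade balance (goods + services) = 785.2 + (-622.9) = 162.3
Net primary income = 280.7 - 682.2 = -401.5
Net secondary income = 284.4 - 174.1 = 110.3
Current account = 162.3 + (-401.5) + 110.3 = -128.9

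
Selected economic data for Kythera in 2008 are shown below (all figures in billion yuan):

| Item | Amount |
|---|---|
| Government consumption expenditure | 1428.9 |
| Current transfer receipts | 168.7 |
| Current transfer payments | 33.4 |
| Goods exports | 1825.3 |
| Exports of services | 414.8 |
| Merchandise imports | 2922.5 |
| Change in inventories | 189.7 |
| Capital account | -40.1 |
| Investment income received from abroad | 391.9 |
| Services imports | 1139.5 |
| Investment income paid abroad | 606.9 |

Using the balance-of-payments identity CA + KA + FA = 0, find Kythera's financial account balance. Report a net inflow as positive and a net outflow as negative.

1941.7

Goods balance = 1825.3 - 2922.5 = -1097.2
Services balance = 414.8 - 1139.5 = -724.7
Trade balance (goods + services) = -1097.2 + (-724.7) = -1821.9
Net primary income = 391.9 - 606.9 = -215.0
Net secondary income = 168.7 - 33.4 = 135.3
Current account = -1821.9 + (-215.0) + 135.3 = -1901.6
Financial account = -(-1901.6 + (-40.1)) = 1941.7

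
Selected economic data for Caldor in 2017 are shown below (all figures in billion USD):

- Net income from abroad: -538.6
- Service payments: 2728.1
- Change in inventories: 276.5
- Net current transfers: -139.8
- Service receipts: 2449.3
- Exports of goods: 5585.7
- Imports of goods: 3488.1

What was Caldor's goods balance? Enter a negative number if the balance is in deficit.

Goods balance = 5585.7 - 3488.1 = 2097.6

2097.6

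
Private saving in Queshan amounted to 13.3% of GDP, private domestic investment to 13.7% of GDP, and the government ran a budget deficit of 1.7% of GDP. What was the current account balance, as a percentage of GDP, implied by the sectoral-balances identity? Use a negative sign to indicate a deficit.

-2.1

By the sectoral-balances identity, CA = (S_private - I) + (T - G).
Private balance = 13.3 - 13.7 = -0.4
Government balance (T - G) = -1.7
CA = -0.4 + (-1.7) = -2.1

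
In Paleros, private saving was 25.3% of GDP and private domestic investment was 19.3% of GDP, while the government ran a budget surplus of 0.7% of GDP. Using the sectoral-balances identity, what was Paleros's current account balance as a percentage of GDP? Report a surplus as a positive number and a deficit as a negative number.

6.7

By the sectoral-balances identity, CA = (S_private - I) + (T - G).
Private balance = 25.3 - 19.3 = 6.0
Government balance (T - G) = 0.7
CA = 6.0 + 0.7 = 6.7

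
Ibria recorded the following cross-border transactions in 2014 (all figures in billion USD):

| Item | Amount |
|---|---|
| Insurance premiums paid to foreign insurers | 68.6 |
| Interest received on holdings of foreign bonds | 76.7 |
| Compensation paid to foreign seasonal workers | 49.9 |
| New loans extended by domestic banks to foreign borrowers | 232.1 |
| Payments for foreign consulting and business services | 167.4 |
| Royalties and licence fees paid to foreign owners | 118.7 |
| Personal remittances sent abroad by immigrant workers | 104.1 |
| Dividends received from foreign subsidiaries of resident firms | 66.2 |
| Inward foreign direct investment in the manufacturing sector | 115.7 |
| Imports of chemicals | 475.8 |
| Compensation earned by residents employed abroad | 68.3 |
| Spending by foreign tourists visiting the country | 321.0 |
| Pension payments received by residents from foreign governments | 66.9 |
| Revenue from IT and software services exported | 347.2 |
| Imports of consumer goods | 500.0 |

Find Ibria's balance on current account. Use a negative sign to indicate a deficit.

Goods: -475.8 - 500.0 = -975.8
Services: -68.6 - 167.4 + 321.0 - 118.7 + 347.2 = 313.5
Primary income: 76.7 + 68.3 + 66.2 - 49.9 = 161.3
Secondary income: 66.9 - 104.1 = -37.2
Current account = (-975.8) + 313.5 + 161.3 + (-37.2) = -538.2
(Excluded from the current account — financial account: new loans extended by domestic banks to foreign borrowers 232.1, inward foreign direct investment in the manufacturing sector 115.7.)

-538.2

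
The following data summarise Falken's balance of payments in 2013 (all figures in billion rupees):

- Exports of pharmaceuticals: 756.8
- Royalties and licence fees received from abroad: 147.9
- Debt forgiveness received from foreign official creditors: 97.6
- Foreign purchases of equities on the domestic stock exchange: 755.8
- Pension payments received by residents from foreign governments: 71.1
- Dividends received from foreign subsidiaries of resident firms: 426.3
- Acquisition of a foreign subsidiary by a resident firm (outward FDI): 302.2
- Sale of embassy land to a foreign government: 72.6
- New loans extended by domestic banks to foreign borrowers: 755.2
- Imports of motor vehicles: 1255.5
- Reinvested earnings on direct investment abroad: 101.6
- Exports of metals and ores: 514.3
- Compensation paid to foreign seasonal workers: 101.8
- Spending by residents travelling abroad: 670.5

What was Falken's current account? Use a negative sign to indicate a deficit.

-9.8

Goods: 514.3 + 756.8 - 1255.5 = 15.6
Services: -670.5 + 147.9 = -522.6
Primary income: 426.3 + 101.6 - 101.8 = 426.1
Secondary income: 71.1
Current account = 15.6 + (-522.6) + 426.1 + 71.1 = -9.8
(Excluded from the current account — capital account: debt forgiveness received from foreign official creditors 97.6, sale of embassy land to a foreign government 72.6; financial account: foreign purchases of equities on the domestic stock exchange 755.8, acquisition of a foreign subsidiary by a resident firm (outward FDI) 302.2, new loans extended by domestic banks to foreign borrowers 755.2.)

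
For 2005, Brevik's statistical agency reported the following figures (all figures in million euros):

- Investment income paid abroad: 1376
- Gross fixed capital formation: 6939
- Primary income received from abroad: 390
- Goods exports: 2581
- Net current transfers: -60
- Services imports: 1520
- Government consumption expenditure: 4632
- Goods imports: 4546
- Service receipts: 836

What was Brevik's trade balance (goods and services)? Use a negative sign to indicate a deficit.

Goods balance = 2581 - 4546 = -1965
Services balance = 836 - 1520 = -684
Trade balance (goods + services) = -1965 + (-684) = -2649

-2649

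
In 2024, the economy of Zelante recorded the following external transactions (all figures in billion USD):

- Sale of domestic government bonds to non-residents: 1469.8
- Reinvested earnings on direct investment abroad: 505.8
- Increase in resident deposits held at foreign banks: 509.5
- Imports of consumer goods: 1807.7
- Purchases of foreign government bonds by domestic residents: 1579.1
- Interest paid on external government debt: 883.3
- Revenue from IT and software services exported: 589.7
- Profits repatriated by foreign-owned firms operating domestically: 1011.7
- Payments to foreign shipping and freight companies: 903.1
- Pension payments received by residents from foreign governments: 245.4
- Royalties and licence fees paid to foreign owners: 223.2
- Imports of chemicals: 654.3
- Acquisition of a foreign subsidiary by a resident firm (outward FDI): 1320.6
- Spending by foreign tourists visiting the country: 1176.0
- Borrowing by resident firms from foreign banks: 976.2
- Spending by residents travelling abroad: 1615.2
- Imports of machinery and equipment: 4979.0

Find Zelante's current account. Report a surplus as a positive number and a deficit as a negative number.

-9560.6

Goods: -654.3 - 1807.7 - 4979.0 = -7441.0
Services: -1615.2 + 589.7 - 903.1 + 1176.0 - 223.2 = -975.8
Primary income: -883.3 + 505.8 - 1011.7 = -1389.2
Secondary income: 245.4
Current account = (-7441.0) + (-975.8) + (-1389.2) + 245.4 = -9560.6
(Excluded from the current account — financial account: sale of domestic government bonds to non-residents 1469.8, increase in resident deposits held at foreign banks 509.5, purchases of foreign government bonds by domestic residents 1579.1, acquisition of a foreign subsidiary by a resident firm (outward FDI) 1320.6, borrowing by resident firms from foreign banks 976.2.)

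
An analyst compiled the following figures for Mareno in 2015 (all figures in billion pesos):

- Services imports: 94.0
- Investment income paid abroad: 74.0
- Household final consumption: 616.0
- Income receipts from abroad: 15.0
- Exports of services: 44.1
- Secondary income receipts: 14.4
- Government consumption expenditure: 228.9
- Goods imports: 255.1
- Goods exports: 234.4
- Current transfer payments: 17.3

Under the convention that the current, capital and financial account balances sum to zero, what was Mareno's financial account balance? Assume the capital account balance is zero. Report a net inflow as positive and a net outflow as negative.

Goods balance = 234.4 - 255.1 = -20.7
Services balance = 44.1 - 94.0 = -49.9
Trade balance (goods + services) = -20.7 + (-49.9) = -70.6
Net primary income = 15.0 - 74.0 = -59.0
Net secondary income = 14.4 - 17.3 = -2.9
Current account = -70.6 + (-59.0) + (-2.9) = -132.5
Financial account = -(-132.5) = 132.5

132.5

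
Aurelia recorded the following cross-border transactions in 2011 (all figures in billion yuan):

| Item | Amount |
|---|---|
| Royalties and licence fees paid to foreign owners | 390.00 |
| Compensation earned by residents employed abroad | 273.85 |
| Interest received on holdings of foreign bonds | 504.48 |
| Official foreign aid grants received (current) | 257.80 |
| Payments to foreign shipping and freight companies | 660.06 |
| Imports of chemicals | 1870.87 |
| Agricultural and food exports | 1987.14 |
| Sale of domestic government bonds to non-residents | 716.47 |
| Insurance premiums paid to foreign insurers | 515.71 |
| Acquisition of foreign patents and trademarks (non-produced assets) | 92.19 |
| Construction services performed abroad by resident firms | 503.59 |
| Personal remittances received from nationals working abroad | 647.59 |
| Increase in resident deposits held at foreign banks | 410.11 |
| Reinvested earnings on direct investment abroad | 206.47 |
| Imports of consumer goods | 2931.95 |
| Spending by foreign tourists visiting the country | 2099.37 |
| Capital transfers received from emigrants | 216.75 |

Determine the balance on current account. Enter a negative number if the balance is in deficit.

111.70

Goods: -1870.87 + 1987.14 - 2931.95 = -2815.68
Services: -515.71 - 660.06 - 390.00 + 503.59 + 2099.37 = 1037.19
Primary income: 206.47 + 504.48 + 273.85 = 984.80
Secondary income: 647.59 + 257.80 = 905.39
Current account = (-2815.68) + 1037.19 + 984.80 + 905.39 = 111.70
(Excluded from the current account — financial account: sale of domestic government bonds to non-residents 716.47, increase in resident deposits held at foreign banks 410.11; capital account: acquisition of foreign patents and trademarks (non-produced assets) 92.19, capital transfers received from emigrants 216.75.)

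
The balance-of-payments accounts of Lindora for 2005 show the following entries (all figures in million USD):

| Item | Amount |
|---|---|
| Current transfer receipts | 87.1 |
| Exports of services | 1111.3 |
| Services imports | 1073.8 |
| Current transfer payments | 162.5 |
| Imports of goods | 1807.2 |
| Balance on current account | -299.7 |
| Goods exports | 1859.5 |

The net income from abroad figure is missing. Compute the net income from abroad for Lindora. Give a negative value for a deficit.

-314.1

Current account = goods balance + services balance + net primary income + net secondary income
Sum of the known components = 14.4
Net income from abroad = CA - (known components) = -299.7 - 14.4 = -314.1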